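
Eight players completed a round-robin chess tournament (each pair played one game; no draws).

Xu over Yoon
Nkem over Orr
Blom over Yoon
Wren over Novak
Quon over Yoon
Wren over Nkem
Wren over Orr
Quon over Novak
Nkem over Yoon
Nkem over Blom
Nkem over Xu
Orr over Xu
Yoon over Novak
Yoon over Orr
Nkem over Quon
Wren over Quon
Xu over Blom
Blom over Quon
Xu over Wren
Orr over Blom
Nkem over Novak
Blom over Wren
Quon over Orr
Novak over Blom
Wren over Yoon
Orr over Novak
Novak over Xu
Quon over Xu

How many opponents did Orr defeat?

3

Orr's results: beat Novak, Blom, Xu; lost to Nkem, Wren, Yoon, Quon.
That is 3 wins.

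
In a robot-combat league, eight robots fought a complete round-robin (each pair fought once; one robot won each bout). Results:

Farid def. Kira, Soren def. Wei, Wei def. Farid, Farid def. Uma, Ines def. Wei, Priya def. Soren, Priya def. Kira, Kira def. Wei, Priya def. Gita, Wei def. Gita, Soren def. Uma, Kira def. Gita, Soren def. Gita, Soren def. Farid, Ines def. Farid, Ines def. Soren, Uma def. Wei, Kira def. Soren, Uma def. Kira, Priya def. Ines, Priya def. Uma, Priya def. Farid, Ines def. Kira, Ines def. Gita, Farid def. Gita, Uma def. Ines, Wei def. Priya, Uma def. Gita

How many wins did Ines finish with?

Ines' results: beat Gita, Farid, Wei, Soren, Kira; lost to Uma, Priya.
That is 5 wins.

5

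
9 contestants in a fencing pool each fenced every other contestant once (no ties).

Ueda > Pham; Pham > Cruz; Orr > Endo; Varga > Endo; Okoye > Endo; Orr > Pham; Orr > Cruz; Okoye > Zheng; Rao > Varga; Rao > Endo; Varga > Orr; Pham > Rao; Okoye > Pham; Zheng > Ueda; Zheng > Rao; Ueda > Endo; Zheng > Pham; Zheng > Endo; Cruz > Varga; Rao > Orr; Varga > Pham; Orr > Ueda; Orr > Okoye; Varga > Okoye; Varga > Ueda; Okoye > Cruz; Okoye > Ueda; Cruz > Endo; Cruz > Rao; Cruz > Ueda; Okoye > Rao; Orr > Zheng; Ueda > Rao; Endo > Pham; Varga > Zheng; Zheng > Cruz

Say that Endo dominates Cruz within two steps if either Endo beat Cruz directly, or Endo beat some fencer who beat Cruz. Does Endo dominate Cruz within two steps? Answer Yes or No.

Yes

Endo did not beat Cruz directly.
Endo beat Pham. Of those, Pham beat Cruz.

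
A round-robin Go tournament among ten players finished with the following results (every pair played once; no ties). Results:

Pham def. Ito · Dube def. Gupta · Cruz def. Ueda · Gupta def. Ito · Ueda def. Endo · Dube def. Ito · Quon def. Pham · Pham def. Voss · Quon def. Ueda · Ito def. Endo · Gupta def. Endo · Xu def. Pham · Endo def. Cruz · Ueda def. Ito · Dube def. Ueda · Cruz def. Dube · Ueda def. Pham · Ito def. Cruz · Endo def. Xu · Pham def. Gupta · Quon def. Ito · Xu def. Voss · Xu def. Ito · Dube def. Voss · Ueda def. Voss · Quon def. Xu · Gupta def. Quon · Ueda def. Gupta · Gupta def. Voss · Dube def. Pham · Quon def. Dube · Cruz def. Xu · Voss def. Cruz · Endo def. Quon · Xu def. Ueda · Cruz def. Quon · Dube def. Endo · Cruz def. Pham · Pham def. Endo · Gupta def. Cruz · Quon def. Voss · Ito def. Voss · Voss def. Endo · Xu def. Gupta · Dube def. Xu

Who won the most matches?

Dube

Win totals: Pham 4, Ito 3, Ueda 5, Xu 5, Quon 6, Dube 7, Cruz 5, Gupta 5, Endo 3, Voss 2.
Dube leads with 7 wins (next highest: 6).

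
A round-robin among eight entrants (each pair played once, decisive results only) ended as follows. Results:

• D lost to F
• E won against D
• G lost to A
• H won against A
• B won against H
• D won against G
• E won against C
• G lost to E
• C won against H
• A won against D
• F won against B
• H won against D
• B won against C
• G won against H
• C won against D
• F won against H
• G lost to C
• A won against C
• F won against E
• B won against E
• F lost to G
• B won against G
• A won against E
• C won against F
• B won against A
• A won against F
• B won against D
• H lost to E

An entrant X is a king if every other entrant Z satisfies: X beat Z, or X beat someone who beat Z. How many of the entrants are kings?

A reaches everyone (king).
B reaches everyone (king).
C reaches everyone (king).
D cannot reach A, B, C, E in two steps.
E cannot reach B in two steps.
F reaches everyone (king).
G cannot reach C in two steps.
H cannot reach B in two steps.
Kings: A, B, C, F — 4.

4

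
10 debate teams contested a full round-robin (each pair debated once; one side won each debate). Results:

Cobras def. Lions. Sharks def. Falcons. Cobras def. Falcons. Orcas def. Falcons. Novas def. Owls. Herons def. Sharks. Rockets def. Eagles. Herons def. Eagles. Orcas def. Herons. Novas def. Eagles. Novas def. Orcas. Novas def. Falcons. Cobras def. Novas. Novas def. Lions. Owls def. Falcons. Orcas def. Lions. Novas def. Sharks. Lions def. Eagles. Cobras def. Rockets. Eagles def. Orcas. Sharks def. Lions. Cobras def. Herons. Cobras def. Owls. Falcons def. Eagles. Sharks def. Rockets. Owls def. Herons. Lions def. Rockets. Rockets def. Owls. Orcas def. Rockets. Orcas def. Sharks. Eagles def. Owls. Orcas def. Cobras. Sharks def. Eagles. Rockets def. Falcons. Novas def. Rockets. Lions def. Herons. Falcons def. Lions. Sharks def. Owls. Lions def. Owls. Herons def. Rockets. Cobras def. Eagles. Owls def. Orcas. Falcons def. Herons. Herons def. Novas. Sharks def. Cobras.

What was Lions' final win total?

4

Lions' results: beat Owls, Herons, Rockets, Eagles; lost to Sharks, Cobras, Orcas, Falcons, Novas.
That is 4 wins.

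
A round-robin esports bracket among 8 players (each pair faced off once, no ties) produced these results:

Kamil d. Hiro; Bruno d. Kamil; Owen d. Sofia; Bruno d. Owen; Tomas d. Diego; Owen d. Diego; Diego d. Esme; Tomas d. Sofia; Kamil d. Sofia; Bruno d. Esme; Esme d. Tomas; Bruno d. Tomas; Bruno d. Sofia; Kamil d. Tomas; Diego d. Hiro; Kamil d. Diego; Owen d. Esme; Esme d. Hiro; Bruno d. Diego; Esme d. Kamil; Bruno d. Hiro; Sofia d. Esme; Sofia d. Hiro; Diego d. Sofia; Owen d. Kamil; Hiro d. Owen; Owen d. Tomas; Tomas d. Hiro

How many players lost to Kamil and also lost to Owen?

Kamil beat: Diego, Tomas, Hiro, Sofia.
Owen beat: Diego, Kamil, Tomas, Esme, Sofia.
Both beat: Diego, Tomas, Sofia — 3.

3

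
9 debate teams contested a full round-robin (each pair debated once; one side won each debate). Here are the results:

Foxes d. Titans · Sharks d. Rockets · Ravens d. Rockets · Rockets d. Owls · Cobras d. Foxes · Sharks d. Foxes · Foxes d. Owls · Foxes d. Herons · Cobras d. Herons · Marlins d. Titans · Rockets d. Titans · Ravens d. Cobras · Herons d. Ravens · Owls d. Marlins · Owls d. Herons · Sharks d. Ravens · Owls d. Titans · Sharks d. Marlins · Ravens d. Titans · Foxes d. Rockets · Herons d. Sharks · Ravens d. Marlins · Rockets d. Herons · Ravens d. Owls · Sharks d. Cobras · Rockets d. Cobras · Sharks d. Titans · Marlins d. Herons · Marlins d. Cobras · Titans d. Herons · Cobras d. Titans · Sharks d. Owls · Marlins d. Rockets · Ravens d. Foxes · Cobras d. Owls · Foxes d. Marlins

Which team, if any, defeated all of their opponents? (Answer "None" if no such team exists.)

None

Highest win total is Sharks with 7 (out of 8 possible).
Sharks lost to Herons, so no team went undefeated.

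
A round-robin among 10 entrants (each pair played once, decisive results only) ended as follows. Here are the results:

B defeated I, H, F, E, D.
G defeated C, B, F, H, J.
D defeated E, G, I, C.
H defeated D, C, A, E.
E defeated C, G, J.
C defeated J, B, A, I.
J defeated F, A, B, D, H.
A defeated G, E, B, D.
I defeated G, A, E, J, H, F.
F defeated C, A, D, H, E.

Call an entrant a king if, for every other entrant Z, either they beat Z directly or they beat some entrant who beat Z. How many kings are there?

A reaches everyone (king).
B reaches everyone (king).
C reaches everyone (king).
D reaches everyone (king).
E reaches everyone (king).
F reaches everyone (king).
G reaches everyone (king).
H cannot reach F in two steps.
I reaches everyone (king).
J reaches everyone (king).
Kings: A, B, C, D, E, F, G, I, J — 9.

9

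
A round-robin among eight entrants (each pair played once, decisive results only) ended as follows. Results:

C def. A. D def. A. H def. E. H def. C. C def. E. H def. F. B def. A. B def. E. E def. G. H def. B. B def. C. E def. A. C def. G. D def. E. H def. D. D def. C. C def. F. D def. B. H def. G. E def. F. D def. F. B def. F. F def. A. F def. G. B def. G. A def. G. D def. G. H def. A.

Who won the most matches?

Win totals: A 1, B 5, C 4, D 6, E 3, F 2, G 0, H 7.
H leads with 7 wins (next highest: 6).

H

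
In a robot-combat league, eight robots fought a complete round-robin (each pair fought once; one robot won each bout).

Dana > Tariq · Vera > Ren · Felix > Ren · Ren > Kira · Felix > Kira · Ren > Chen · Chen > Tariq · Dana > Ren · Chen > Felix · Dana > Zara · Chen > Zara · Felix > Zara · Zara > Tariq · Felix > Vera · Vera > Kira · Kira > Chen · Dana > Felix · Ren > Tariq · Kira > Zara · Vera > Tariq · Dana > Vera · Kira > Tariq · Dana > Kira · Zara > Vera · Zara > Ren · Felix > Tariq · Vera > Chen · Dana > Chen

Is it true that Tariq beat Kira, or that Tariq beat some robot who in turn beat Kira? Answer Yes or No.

Tariq did not beat Kira directly.
Tariq beat no one, so there is no intermediate robot.

No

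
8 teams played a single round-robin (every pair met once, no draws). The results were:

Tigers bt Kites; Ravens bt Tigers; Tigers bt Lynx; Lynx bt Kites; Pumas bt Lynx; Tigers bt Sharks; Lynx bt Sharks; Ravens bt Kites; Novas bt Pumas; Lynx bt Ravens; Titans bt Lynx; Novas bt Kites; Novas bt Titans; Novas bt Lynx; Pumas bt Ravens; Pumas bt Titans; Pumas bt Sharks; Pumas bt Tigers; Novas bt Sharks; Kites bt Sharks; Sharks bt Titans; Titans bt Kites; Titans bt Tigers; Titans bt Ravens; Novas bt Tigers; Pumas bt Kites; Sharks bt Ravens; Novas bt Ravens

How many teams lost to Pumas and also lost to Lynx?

Pumas beat: Ravens, Tigers, Titans, Lynx, Kites, Sharks.
Lynx beat: Ravens, Kites, Sharks.
Both beat: Ravens, Kites, Sharks — 3.

3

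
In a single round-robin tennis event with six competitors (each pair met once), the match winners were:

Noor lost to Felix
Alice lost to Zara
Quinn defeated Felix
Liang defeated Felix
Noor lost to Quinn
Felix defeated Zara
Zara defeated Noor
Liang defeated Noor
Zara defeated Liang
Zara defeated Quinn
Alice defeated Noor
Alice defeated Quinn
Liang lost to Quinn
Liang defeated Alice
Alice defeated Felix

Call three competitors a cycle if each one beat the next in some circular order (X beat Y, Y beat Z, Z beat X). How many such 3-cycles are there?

4

Win totals: Zara 4, Quinn 3, Felix 2, Alice 3, Liang 3, Noor 0.
A competitor with w wins dominates both others in C(w,2) triples; summing gives 6 + 3 + 1 + 3 + 3 + 0 = 16 transitive triples.
Total triples C(6,3) = 20, so cyclic triples = 20 − 16 = 4.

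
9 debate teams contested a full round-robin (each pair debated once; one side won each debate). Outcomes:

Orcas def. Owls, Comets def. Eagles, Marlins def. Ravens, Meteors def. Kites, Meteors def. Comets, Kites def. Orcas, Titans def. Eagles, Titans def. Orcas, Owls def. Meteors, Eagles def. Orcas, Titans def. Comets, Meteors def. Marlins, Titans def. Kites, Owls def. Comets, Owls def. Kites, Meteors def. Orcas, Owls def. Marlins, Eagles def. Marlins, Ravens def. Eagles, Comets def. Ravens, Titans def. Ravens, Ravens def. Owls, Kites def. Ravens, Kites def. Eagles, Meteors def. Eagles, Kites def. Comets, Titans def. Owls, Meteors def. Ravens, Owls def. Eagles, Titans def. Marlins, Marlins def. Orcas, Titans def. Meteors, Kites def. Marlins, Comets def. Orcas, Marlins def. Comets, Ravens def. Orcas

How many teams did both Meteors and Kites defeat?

Meteors beat: Eagles, Ravens, Marlins, Comets, Kites, Orcas.
Kites beat: Eagles, Ravens, Marlins, Comets, Orcas.
Both beat: Eagles, Ravens, Marlins, Comets, Orcas — 5.

5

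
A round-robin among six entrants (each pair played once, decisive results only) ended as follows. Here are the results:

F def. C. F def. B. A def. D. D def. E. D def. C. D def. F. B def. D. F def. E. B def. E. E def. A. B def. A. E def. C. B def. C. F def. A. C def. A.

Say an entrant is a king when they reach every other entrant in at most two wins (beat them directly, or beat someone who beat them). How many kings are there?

3

A cannot reach B in two steps.
B reaches everyone (king).
C cannot reach B, E, F in two steps.
D reaches everyone (king).
E cannot reach B, F in two steps.
F reaches everyone (king).
Kings: B, D, F — 3.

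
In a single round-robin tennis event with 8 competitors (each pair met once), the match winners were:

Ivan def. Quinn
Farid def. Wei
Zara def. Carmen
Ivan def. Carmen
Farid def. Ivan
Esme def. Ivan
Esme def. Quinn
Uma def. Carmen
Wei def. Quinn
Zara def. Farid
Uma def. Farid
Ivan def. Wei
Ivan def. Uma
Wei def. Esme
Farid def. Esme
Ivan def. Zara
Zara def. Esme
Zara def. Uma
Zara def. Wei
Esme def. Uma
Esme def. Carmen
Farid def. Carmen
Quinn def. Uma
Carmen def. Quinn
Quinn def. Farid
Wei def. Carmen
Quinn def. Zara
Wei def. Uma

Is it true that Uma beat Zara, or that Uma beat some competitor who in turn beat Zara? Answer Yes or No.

Uma did not beat Zara directly.
Uma beat Carmen, Farid, but each of them lost to Zara. No two-step path.

No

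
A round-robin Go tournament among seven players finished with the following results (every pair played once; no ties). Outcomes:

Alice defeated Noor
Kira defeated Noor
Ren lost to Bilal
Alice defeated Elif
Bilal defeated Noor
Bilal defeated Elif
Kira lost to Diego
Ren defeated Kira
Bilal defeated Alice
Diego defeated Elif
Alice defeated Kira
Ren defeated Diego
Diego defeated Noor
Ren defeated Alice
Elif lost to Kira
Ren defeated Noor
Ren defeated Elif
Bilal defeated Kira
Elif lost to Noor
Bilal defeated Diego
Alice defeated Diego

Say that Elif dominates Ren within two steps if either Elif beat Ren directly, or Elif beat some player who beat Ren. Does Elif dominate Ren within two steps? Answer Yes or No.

No

Elif did not beat Ren directly.
Elif beat no one, so there is no intermediate player.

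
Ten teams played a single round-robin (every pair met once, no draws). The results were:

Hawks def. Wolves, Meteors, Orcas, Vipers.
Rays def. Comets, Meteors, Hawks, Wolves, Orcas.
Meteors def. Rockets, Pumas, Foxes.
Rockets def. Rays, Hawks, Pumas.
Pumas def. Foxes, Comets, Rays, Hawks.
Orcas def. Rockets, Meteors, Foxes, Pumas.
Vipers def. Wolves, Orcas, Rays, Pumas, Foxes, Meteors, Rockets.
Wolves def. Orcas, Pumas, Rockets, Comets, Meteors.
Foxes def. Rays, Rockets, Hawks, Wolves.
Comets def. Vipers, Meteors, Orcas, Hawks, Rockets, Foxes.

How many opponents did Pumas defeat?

Pumas' results: beat Foxes, Rays, Hawks, Comets; lost to Wolves, Orcas, Vipers, Rockets, Meteors.
That is 4 wins.

4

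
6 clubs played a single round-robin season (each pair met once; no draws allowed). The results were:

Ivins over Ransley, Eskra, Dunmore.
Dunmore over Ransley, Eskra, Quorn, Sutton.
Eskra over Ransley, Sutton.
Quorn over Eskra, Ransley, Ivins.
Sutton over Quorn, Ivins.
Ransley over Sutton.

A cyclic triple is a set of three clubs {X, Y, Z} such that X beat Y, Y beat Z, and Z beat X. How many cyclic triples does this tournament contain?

6

Of the C(6,3) = 20 triples, the cyclic ones are: {Ransley, Sutton, Ivins}; {Ransley, Sutton, Quorn}; {Sutton, Ivins, Eskra}; {Sutton, Ivins, Dunmore}; {Sutton, Eskra, Quorn}; {Ivins, Quorn, Dunmore}.
That is 6.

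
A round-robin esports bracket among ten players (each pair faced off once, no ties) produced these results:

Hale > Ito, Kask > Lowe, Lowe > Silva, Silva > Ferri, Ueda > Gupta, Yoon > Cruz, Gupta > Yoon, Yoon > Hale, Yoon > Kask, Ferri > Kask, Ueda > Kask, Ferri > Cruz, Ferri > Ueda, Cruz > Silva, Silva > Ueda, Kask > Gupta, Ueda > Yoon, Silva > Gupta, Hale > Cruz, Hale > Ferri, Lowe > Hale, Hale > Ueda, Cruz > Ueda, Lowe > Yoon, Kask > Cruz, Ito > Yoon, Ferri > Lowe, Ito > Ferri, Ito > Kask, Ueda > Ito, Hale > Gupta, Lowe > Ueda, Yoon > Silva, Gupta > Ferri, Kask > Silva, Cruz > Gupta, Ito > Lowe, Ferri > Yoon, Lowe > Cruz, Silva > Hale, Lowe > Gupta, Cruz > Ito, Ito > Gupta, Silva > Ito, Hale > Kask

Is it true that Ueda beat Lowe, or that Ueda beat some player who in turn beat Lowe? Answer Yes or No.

Ueda did not beat Lowe directly.
Ueda beat Kask, Yoon, Ito, Gupta. Of those, Kask beat Lowe.

Yes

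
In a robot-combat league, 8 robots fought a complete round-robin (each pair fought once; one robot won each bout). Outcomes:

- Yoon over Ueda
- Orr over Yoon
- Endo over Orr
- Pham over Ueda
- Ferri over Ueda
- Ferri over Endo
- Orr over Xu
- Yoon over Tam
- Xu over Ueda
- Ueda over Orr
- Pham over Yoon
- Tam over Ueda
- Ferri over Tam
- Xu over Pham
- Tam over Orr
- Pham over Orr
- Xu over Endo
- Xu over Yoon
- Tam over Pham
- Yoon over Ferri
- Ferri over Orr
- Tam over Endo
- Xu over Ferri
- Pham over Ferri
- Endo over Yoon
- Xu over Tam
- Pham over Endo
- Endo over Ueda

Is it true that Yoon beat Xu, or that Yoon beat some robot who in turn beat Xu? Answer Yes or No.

No

Yoon did not beat Xu directly.
Yoon beat Ueda, Ferri, Tam, but each of them lost to Xu. No two-step path.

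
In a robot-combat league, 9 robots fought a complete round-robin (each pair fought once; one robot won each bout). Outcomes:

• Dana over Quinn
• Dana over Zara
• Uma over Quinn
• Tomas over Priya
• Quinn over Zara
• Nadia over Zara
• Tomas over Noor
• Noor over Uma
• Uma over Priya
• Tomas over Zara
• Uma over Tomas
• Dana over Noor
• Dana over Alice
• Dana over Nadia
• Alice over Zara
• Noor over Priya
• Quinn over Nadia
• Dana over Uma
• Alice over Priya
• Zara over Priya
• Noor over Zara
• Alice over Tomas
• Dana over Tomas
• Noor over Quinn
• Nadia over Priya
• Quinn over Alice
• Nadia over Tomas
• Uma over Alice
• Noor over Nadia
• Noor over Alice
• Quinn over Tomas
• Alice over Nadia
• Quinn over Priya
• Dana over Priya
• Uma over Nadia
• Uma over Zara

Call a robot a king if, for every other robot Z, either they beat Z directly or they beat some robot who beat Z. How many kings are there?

Uma cannot reach Dana in two steps.
Tomas cannot reach Dana in two steps.
Noor cannot reach Dana in two steps.
Zara cannot reach Uma, Tomas, Noor, Quinn, Alice, Nadia, Dana in two steps.
Quinn cannot reach Uma, Dana in two steps.
Alice cannot reach Uma, Quinn, Dana in two steps.
Nadia cannot reach Uma, Quinn, Alice, Dana in two steps.
Dana reaches everyone (king).
Priya cannot reach Uma, Tomas, Noor, Zara, Quinn, Alice, Nadia, Dana in two steps.
Kings: Dana — 1.

1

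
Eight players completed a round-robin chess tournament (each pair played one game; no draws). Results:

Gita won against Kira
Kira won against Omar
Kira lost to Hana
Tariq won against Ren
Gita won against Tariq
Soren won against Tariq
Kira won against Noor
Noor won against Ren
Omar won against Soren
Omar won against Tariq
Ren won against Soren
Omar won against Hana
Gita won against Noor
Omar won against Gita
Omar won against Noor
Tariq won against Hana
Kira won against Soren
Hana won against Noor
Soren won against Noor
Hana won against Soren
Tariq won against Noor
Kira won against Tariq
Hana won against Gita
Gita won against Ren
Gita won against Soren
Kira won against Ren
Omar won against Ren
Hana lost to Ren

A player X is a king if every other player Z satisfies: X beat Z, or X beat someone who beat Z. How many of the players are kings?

4

Ren cannot reach Omar in two steps.
Gita reaches everyone (king).
Noor cannot reach Gita, Kira, Tariq, Omar in two steps.
Hana reaches everyone (king).
Kira reaches everyone (king).
Tariq cannot reach Omar in two steps.
Soren cannot reach Gita, Kira, Omar in two steps.
Omar reaches everyone (king).
Kings: Gita, Hana, Kira, Omar — 4.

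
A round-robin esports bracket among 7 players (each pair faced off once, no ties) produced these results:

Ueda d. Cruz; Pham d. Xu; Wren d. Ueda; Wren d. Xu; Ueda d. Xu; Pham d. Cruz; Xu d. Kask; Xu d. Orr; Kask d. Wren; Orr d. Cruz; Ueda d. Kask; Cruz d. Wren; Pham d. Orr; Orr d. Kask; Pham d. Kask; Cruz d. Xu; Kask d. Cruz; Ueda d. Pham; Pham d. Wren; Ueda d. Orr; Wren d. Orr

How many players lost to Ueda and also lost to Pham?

Ueda beat: Cruz, Kask, Orr, Xu, Pham.
Pham beat: Cruz, Kask, Wren, Orr, Xu.
Both beat: Cruz, Kask, Orr, Xu — 4.

4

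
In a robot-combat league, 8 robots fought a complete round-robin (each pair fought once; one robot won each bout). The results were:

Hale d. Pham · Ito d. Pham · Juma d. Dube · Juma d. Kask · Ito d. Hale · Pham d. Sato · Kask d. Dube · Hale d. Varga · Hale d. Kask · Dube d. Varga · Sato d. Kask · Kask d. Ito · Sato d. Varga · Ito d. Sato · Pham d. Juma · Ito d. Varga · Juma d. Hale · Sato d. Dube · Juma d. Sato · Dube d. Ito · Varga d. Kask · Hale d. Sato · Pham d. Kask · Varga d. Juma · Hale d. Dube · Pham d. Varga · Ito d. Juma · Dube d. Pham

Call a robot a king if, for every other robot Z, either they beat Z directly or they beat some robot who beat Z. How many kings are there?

6

Sato cannot reach Hale in two steps.
Ito reaches everyone (king).
Juma reaches everyone (king).
Kask reaches everyone (king).
Hale reaches everyone (king).
Pham reaches everyone (king).
Varga cannot reach Pham in two steps.
Dube reaches everyone (king).
Kings: Ito, Juma, Kask, Hale, Pham, Dube — 6.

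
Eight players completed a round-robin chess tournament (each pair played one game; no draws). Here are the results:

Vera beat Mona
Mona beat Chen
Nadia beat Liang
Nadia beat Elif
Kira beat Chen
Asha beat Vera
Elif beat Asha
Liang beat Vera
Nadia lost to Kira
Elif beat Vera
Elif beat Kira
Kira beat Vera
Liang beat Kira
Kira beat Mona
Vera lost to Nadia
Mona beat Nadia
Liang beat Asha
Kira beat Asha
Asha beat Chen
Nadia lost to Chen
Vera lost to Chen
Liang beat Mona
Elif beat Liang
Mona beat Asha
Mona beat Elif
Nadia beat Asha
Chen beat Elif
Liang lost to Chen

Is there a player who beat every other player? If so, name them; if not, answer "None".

None

Highest win total is Kira with 5 (out of 7 possible).
Kira lost to Elif, Liang, so no player went undefeated.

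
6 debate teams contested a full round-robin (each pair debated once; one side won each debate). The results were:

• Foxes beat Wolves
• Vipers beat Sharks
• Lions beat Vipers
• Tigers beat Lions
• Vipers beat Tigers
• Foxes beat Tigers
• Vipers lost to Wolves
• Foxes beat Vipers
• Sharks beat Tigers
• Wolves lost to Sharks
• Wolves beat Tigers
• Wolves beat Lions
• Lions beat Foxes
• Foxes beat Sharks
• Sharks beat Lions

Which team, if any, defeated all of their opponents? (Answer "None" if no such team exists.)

Highest win total is Foxes with 4 (out of 5 possible).
Foxes lost to Lions, so no team went undefeated.

None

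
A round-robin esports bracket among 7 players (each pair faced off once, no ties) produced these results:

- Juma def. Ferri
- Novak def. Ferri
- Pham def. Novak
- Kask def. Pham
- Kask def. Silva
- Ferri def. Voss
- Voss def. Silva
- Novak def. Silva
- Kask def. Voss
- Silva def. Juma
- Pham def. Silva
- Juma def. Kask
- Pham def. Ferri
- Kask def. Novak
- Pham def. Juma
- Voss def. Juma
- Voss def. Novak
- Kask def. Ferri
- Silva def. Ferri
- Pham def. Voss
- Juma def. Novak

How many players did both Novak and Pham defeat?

Novak beat: Ferri, Silva.
Pham beat: Voss, Novak, Ferri, Juma, Silva.
Both beat: Ferri, Silva — 2.

2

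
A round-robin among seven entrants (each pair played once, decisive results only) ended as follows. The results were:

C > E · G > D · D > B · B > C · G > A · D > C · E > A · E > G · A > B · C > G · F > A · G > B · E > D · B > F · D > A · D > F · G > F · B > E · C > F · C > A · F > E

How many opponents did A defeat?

A's results: beat B; lost to C, D, E, F, G.
That is 1 win.

1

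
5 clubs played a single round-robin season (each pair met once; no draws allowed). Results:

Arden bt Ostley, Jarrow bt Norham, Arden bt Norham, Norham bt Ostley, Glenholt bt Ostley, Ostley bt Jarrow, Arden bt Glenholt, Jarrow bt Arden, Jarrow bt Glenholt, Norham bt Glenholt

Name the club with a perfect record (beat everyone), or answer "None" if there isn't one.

Highest win total is Jarrow with 3 (out of 4 possible).
Jarrow lost to Ostley, so no club went undefeated.

None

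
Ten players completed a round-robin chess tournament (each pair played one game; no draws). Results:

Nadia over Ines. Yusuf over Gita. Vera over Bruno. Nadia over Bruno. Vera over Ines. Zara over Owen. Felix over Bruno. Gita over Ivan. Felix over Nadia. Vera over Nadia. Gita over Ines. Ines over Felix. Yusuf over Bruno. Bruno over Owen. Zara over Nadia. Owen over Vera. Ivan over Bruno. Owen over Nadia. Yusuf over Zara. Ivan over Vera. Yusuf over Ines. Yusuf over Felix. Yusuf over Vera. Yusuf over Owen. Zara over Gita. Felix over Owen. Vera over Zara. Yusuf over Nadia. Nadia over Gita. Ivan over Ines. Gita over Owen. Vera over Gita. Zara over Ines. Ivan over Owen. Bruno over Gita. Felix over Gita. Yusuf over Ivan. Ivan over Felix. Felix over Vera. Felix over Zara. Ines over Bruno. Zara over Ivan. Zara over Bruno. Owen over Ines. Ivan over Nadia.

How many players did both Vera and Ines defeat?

Vera beat: Ines, Zara, Nadia, Gita, Bruno.
Ines beat: Felix, Bruno.
Both beat: Bruno — 1.

1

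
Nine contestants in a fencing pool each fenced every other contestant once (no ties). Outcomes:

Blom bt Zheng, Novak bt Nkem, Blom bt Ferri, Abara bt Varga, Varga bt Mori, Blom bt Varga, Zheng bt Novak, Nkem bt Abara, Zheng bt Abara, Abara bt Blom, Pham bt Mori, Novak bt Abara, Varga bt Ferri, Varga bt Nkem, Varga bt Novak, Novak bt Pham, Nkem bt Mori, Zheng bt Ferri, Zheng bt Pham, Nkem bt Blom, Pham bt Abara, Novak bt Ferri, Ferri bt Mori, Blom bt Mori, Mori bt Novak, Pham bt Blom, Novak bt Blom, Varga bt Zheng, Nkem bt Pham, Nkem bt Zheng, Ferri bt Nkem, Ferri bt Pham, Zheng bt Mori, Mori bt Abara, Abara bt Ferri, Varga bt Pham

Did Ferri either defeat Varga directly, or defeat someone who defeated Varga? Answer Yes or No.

Ferri did not beat Varga directly.
Ferri beat Pham, Nkem, Mori, but each of them lost to Varga. No two-step path.

No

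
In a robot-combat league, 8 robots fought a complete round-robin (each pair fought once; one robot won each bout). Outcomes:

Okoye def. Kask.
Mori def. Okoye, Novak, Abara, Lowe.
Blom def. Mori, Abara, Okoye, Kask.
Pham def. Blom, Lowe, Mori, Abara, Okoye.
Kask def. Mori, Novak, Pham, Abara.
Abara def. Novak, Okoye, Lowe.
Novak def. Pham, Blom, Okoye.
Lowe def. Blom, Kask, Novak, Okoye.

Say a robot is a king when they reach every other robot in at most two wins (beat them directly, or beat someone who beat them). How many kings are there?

Pham reaches everyone (king).
Lowe reaches everyone (king).
Mori reaches everyone (king).
Blom reaches everyone (king).
Okoye cannot reach Lowe, Blom in two steps.
Kask reaches everyone (king).
Abara cannot reach Mori in two steps.
Novak reaches everyone (king).
Kings: Pham, Lowe, Mori, Blom, Kask, Novak — 6.

6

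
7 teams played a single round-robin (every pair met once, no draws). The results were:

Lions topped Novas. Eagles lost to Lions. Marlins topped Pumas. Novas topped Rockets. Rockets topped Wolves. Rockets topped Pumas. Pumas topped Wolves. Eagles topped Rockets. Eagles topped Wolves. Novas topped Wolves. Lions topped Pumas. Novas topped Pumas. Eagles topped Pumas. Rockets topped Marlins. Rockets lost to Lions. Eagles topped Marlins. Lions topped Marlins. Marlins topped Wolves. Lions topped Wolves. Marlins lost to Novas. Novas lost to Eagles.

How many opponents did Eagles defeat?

Eagles' results: beat Wolves, Marlins, Pumas, Novas, Rockets; lost to Lions.
That is 5 wins.

5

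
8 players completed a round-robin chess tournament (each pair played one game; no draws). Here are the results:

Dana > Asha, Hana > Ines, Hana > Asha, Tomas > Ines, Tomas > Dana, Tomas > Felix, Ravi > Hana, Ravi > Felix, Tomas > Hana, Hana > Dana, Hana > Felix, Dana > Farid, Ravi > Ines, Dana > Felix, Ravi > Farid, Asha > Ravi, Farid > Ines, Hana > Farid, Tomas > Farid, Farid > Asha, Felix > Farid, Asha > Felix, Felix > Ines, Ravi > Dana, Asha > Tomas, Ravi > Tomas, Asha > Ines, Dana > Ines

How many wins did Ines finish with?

Ines' results: beat no one; lost to Asha, Tomas, Farid, Ravi, Dana, Hana, Felix.
That is 0 wins.

0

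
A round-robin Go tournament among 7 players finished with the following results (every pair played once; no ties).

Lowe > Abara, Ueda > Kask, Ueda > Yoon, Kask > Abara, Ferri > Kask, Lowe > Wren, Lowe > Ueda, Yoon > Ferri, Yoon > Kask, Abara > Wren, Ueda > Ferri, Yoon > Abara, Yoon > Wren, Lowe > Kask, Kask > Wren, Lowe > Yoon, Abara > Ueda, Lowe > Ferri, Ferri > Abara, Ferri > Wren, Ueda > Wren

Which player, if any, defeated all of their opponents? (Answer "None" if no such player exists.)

Lowe

Lowe has 6 wins out of 6 opponents — a perfect record.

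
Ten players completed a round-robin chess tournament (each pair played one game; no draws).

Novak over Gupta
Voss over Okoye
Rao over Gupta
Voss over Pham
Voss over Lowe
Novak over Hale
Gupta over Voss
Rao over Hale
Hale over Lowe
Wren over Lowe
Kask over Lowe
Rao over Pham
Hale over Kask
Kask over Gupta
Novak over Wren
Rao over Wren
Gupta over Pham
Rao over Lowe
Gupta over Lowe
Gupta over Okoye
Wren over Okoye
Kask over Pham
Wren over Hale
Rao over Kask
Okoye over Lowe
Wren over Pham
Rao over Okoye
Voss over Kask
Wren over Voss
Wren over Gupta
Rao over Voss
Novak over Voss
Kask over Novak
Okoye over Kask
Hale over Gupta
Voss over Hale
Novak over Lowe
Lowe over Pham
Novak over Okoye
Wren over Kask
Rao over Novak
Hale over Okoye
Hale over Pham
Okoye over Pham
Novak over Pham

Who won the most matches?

Rao

Win totals: Rao 9, Hale 5, Lowe 1, Kask 4, Voss 5, Pham 0, Okoye 3, Novak 7, Gupta 4, Wren 7.
Rao leads with 9 wins (next highest: 7).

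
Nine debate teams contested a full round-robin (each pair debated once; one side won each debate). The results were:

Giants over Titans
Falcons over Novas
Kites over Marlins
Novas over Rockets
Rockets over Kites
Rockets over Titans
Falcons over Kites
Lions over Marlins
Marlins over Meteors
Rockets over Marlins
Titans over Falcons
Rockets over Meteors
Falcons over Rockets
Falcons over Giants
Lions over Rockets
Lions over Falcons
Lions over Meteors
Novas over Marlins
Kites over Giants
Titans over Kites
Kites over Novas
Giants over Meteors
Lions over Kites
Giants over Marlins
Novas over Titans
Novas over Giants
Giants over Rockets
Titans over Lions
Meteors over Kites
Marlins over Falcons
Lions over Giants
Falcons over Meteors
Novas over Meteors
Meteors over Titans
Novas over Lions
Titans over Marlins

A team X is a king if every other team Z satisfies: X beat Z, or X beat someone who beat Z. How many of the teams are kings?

Rockets reaches everyone (king).
Titans reaches everyone (king).
Falcons reaches everyone (king).
Kites reaches everyone (king).
Giants cannot reach Novas in two steps.
Meteors cannot reach Rockets in two steps.
Lions reaches everyone (king).
Novas reaches everyone (king).
Marlins cannot reach Lions in two steps.
Kings: Rockets, Titans, Falcons, Kites, Lions, Novas — 6.

6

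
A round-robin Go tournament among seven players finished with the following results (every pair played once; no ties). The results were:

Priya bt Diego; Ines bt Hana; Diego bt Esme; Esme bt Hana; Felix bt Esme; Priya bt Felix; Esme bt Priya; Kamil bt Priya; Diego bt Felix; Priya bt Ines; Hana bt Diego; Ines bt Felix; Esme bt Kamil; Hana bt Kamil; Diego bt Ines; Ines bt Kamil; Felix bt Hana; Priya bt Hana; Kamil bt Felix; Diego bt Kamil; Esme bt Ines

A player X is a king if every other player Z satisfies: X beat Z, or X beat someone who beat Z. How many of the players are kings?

7

Hana reaches everyone (king).
Ines reaches everyone (king).
Felix reaches everyone (king).
Esme reaches everyone (king).
Priya reaches everyone (king).
Diego reaches everyone (king).
Kamil reaches everyone (king).
Kings: Hana, Ines, Felix, Esme, Priya, Diego, Kamil — 7.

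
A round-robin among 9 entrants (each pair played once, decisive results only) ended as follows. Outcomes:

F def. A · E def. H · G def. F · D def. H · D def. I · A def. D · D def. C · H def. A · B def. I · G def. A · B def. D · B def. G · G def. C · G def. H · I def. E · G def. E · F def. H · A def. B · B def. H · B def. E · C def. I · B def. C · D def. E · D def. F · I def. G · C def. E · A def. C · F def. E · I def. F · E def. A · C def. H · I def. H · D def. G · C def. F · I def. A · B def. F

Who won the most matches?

B

Win totals: A 3, B 7, C 4, D 6, E 2, F 3, G 5, H 1, I 5.
B leads with 7 wins (next highest: 6).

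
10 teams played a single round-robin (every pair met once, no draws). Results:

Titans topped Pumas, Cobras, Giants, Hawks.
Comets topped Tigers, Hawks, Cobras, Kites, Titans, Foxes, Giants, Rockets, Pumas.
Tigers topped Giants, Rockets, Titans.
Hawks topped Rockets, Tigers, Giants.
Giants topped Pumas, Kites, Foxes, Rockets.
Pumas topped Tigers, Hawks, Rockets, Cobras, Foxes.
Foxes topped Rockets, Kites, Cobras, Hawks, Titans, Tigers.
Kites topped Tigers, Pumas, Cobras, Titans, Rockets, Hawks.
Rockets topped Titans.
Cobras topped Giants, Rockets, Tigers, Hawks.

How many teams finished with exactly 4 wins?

3

Win totals: Hawks 3, Kites 6, Cobras 4, Foxes 6, Comets 9, Giants 4, Titans 4, Rockets 1, Tigers 3, Pumas 5.
Exactly 4: Cobras, Giants, Titans — 3 teams.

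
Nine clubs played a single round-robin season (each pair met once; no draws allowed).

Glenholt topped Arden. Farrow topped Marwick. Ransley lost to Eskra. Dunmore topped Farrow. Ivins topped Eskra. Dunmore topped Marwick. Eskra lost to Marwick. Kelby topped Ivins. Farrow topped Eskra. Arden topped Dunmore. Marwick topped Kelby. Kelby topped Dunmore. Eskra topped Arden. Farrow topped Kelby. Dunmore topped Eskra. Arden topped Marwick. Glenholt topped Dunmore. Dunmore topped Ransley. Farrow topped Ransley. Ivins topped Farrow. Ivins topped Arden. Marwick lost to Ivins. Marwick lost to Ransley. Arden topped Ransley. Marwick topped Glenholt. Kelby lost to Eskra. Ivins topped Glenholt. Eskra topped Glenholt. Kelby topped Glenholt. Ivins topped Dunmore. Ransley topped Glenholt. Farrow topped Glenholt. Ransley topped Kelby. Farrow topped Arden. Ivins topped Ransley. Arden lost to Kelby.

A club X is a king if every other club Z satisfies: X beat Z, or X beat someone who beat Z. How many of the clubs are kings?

3

Arden cannot reach Ivins in two steps.
Farrow reaches everyone (king).
Dunmore cannot reach Ivins in two steps.
Ransley cannot reach Farrow in two steps.
Ivins reaches everyone (king).
Marwick cannot reach Farrow in two steps.
Kelby reaches everyone (king).
Eskra cannot reach Farrow in two steps.
Glenholt cannot reach Ivins, Kelby in two steps.
Kings: Farrow, Ivins, Kelby — 3.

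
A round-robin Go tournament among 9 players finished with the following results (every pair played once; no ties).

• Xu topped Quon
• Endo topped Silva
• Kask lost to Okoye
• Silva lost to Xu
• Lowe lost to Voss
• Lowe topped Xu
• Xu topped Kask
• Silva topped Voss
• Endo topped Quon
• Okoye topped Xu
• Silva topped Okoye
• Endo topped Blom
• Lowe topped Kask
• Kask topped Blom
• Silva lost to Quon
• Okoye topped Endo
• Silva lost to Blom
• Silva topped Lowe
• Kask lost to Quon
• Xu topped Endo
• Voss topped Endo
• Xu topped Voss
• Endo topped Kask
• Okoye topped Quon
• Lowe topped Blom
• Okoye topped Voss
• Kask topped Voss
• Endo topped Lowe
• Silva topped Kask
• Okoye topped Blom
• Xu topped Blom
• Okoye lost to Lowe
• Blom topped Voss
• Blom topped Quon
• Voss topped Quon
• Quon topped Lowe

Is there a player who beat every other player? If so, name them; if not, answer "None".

None

Highest win total is Xu with 6 (out of 8 possible).
Xu lost to Lowe, Okoye, so no player went undefeated.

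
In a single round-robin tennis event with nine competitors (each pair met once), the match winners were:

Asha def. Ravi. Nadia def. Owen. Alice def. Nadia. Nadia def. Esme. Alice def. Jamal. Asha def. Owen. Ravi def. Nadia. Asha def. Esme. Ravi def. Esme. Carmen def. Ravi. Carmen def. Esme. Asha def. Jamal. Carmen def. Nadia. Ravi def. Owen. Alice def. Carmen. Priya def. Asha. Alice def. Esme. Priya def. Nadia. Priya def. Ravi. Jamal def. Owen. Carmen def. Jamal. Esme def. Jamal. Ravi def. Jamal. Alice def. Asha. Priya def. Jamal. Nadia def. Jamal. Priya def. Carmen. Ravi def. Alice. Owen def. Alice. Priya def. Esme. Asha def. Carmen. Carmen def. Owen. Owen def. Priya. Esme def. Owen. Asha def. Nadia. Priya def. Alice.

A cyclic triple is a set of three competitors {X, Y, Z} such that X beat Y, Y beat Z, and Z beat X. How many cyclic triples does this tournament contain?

Win totals: Owen 2, Asha 6, Nadia 3, Priya 7, Jamal 1, Carmen 5, Esme 2, Alice 5, Ravi 5.
A competitor with w wins dominates both others in C(w,2) triples; summing gives 1 + 15 + 3 + 21 + 0 + 10 + 1 + 10 + 10 = 71 transitive triples.
Total triples C(9,3) = 84, so cyclic triples = 84 − 71 = 13.

13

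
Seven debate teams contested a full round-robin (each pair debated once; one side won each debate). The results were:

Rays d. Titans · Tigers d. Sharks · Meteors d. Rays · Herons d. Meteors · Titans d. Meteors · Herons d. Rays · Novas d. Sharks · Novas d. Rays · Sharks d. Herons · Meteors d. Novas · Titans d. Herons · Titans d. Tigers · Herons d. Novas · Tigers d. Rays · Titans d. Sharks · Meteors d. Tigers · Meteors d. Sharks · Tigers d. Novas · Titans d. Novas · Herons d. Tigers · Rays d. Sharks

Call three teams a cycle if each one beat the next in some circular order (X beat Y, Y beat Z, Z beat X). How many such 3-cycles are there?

Win totals: Meteors 4, Novas 2, Herons 4, Sharks 1, Tigers 3, Titans 5, Rays 2.
A team with w wins dominates both others in C(w,2) triples; summing gives 6 + 1 + 6 + 0 + 3 + 10 + 1 = 27 transitive triples.
Total triples C(7,3) = 35, so cyclic triples = 35 − 27 = 8.

8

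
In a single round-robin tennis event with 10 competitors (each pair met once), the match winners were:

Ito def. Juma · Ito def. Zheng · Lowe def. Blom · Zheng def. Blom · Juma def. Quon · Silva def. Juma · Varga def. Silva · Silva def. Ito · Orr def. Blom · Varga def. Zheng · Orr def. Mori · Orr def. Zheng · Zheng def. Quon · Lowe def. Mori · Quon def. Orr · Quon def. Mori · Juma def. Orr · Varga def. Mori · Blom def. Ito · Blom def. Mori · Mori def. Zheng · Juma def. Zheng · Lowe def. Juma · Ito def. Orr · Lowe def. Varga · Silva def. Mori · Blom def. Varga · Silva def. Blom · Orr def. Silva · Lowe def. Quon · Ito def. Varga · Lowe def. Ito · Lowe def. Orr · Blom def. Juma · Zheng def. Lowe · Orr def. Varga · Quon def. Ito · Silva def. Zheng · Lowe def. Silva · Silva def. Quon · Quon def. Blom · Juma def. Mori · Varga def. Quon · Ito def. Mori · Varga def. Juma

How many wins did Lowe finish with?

Lowe's results: beat Juma, Silva, Quon, Ito, Orr, Mori, Blom, Varga; lost to Zheng.
That is 8 wins.

8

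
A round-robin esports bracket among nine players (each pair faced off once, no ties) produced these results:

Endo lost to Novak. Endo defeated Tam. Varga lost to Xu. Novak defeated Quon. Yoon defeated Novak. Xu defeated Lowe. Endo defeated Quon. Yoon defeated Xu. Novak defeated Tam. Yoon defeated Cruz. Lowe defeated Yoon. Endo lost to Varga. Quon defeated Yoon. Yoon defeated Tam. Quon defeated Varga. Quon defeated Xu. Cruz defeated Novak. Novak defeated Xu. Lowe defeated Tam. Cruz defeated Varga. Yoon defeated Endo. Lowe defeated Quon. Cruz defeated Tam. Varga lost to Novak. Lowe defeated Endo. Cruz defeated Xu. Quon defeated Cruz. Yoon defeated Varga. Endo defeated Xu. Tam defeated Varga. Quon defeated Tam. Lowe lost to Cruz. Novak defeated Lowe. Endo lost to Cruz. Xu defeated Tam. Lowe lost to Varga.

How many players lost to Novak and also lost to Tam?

Novak beat: Tam, Lowe, Quon, Endo, Varga, Xu.
Tam beat: Varga.
Both beat: Varga — 1.

1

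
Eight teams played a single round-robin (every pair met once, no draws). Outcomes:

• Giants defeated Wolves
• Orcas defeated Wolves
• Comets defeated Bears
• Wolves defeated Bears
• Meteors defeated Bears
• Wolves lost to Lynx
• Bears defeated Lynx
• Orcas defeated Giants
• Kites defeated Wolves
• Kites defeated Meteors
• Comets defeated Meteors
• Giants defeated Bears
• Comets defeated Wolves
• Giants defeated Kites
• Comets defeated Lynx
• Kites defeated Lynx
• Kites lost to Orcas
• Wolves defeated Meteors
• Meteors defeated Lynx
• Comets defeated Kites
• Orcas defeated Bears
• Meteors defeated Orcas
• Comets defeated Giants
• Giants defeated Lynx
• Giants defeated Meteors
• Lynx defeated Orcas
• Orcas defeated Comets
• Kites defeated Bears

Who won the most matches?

Comets

Win totals: Bears 1, Meteors 3, Orcas 5, Comets 6, Giants 5, Wolves 2, Kites 4, Lynx 2.
Comets leads with 6 wins (next highest: 5).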